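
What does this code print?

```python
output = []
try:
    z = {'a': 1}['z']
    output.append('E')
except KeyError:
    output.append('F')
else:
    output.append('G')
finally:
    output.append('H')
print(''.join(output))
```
FH

Exception: except runs, else skipped, finally runs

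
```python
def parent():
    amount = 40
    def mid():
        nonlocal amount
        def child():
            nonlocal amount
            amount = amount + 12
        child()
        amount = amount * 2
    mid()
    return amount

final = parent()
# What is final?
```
104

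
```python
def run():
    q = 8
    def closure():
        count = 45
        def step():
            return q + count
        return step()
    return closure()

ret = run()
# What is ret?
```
53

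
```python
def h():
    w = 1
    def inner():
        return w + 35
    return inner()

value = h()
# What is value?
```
36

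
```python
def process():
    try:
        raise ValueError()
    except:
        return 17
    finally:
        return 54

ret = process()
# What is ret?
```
54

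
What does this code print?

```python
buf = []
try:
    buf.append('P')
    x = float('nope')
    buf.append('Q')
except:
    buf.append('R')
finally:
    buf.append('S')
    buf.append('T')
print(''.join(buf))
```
PRST

Code before exception runs, then except, then all of finally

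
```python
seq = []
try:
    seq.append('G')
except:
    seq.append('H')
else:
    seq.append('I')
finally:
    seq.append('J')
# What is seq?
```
['G', 'I', 'J']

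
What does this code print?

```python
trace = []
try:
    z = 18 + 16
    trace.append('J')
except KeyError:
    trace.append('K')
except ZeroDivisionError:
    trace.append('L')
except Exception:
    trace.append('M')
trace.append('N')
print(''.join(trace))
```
JN

No exception, try block completes normally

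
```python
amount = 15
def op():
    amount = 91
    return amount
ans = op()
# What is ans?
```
91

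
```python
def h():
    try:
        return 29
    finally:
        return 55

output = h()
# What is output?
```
55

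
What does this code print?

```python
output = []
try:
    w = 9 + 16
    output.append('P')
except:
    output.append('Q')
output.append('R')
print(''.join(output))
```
PR

No exception, try block completes normally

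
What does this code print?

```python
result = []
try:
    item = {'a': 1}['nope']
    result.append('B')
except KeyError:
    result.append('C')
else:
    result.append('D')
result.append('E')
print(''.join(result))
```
CE

else block skipped when exception is caught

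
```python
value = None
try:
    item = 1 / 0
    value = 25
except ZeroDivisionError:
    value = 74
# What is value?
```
74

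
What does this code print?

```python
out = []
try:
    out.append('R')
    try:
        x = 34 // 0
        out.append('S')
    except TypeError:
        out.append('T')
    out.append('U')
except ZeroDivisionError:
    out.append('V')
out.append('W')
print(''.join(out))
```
RVW

Inner handler doesn't match, propagates to outer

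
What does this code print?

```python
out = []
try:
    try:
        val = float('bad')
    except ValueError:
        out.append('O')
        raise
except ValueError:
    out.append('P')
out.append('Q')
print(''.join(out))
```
OPQ

raise without argument re-raises current exception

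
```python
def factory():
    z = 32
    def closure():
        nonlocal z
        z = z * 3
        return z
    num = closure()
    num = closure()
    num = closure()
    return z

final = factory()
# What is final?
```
864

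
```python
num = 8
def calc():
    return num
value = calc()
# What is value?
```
8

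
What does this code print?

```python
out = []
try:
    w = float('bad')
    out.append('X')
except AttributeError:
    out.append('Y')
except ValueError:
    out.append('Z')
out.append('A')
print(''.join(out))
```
ZA

ValueError is caught by its specific handler, not AttributeError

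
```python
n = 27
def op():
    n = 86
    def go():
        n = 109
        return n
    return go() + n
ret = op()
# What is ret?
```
195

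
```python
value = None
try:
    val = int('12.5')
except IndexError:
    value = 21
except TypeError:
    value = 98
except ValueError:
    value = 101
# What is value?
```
101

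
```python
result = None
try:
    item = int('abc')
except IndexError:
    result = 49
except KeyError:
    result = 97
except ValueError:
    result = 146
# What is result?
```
146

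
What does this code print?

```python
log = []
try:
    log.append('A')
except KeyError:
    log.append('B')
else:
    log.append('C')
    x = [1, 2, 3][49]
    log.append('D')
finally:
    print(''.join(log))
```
AC

Try succeeds, else appends 'C', IndexError in else is uncaught, finally prints before exception propagates ('D' never appended)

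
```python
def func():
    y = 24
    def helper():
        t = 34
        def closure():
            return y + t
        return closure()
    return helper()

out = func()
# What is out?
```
58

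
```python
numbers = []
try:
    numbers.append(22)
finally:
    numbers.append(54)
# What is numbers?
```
[22, 54]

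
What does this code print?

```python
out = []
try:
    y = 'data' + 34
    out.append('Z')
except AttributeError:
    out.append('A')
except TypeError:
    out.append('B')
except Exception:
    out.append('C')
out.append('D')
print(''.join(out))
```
BD

TypeError matches before generic Exception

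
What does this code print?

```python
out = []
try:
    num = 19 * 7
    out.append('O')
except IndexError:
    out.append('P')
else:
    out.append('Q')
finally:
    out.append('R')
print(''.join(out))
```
OQR

else runs before finally when no exception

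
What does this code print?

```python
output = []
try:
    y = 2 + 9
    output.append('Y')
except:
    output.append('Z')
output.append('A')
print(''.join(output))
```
YA

No exception, try block completes normally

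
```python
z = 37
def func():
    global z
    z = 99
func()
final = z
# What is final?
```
99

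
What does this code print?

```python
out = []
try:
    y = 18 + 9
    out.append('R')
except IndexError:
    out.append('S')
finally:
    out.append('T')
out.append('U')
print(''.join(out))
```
RTU

finally runs after normal execution too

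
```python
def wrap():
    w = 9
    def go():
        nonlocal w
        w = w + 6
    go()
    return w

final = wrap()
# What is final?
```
15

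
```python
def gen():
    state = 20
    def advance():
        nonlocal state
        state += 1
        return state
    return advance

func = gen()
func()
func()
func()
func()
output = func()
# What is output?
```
25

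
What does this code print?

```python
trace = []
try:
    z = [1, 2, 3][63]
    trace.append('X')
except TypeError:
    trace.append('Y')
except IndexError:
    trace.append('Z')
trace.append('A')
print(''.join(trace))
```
ZA

IndexError is caught by its specific handler, not TypeError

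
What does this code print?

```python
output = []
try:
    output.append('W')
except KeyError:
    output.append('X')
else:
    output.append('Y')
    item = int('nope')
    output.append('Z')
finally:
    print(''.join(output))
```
WY

Try succeeds, else appends 'Y', ValueError in else is uncaught, finally prints before exception propagates ('Z' never appended)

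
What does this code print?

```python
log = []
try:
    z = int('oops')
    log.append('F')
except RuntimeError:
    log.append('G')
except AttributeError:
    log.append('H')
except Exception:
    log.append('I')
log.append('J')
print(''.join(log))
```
IJ

ValueError not specifically caught, falls to Exception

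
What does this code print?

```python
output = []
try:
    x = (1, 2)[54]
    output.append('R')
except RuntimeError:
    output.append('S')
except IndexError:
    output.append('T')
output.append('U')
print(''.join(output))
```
TU

IndexError is caught by its specific handler, not RuntimeError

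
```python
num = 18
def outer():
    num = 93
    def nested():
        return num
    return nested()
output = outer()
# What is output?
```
93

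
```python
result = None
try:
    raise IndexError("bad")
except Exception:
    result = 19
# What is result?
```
19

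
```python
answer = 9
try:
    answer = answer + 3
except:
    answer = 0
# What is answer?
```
12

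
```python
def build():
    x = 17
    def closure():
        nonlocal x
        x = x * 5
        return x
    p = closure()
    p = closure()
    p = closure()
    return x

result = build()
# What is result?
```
2125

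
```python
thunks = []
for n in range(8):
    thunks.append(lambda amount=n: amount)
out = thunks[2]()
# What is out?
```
2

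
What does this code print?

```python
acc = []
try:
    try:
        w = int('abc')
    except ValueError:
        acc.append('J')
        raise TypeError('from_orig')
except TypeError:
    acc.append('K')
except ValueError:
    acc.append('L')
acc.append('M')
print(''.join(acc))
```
JKM

TypeError raised and caught, original ValueError not re-raised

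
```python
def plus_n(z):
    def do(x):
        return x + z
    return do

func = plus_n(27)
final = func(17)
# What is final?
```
44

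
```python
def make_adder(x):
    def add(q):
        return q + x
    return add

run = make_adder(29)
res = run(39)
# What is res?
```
68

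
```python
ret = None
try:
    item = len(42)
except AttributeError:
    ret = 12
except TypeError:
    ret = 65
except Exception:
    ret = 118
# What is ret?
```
65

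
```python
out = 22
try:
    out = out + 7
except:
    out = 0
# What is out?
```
29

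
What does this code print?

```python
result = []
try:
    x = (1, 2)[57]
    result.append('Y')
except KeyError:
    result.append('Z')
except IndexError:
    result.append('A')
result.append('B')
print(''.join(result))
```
AB

IndexError is caught by its specific handler, not KeyError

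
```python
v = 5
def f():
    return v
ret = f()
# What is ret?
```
5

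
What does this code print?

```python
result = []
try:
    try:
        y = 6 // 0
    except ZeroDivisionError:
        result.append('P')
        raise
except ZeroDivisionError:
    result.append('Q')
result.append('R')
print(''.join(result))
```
PQR

raise without argument re-raises current exception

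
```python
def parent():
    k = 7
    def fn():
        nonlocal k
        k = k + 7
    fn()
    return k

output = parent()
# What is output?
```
14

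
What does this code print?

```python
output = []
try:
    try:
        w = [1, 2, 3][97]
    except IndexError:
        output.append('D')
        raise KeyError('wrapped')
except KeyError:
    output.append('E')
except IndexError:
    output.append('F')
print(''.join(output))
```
DE

New KeyError raised, caught by outer KeyError handler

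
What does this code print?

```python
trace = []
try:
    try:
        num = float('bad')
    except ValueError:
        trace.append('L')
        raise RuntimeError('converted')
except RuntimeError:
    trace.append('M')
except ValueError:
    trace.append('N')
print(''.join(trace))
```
LM

New RuntimeError raised, caught by outer RuntimeError handler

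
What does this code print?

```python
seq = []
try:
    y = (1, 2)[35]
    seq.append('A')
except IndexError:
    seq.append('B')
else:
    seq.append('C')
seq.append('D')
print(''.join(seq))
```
BD

else block skipped when exception is caught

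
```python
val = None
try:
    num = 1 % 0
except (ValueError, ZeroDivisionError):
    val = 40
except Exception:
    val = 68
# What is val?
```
40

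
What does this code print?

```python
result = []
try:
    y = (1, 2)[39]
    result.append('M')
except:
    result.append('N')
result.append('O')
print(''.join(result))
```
NO

Exception raised in try, caught by bare except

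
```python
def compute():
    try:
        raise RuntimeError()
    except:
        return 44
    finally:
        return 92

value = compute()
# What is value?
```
92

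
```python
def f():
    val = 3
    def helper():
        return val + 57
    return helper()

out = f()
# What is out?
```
60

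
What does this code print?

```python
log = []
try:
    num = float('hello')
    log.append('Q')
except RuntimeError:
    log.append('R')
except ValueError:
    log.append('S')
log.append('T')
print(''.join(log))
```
ST

ValueError is caught by its specific handler, not RuntimeError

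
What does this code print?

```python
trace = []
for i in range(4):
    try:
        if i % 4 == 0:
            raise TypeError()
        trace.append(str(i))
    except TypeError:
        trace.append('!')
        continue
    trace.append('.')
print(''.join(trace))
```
!1.2.3.

continue in except skips rest of loop body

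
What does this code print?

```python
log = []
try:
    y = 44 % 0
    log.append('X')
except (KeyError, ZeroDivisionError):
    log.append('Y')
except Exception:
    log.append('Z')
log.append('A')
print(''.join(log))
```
YA

ZeroDivisionError matches tuple containing it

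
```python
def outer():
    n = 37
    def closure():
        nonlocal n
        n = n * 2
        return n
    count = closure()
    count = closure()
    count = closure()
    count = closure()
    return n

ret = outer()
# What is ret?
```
592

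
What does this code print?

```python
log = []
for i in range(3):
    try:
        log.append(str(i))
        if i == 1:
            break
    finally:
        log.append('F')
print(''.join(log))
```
0F1F

finally runs even when breaking out of loop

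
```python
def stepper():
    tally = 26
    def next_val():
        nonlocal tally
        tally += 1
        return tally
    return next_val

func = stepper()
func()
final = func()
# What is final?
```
28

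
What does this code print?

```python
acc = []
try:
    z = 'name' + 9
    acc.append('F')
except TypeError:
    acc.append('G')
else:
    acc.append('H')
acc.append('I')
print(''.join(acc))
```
GI

else block skipped when exception is caught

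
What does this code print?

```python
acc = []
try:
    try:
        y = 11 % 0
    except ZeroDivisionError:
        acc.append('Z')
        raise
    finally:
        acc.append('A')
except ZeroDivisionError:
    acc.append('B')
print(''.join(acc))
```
ZAB

finally runs before re-raised exception propagates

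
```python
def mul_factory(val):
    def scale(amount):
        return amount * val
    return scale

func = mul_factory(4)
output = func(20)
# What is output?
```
80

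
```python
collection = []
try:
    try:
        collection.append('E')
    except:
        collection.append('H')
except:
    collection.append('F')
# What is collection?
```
['E']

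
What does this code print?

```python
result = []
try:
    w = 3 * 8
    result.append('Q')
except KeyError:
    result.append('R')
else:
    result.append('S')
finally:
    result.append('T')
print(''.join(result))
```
QST

else runs before finally when no exception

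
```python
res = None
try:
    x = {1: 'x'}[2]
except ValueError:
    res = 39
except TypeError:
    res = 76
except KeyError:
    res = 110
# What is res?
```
110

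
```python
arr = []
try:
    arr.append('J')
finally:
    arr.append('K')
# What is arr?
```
['J', 'K']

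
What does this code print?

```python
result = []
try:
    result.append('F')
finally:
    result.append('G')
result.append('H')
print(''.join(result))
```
FGH

try/finally without except, no exception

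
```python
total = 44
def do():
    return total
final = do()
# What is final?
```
44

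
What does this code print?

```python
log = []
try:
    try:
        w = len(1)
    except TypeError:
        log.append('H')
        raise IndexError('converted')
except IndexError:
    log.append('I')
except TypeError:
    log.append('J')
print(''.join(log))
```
HI

New IndexError raised, caught by outer IndexError handler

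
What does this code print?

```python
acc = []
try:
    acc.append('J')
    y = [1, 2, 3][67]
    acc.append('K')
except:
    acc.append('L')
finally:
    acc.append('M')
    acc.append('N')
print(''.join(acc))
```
JLMN

Code before exception runs, then except, then all of finally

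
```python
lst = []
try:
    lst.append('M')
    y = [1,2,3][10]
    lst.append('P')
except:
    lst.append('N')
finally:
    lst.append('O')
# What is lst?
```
['M', 'N', 'O']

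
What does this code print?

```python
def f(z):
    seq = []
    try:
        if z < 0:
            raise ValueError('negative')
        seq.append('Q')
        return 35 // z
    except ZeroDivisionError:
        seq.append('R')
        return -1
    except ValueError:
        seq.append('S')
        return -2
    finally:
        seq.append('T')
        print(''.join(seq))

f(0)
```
QRT

z=0 causes ZeroDivisionError, caught, finally prints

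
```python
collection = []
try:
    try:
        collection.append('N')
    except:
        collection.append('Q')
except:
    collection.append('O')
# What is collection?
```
['N']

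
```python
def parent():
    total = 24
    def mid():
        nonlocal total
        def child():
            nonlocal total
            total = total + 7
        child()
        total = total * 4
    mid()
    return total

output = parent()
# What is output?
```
124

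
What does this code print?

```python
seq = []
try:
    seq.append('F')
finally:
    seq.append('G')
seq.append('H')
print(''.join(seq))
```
FGH

try/finally without except, no exception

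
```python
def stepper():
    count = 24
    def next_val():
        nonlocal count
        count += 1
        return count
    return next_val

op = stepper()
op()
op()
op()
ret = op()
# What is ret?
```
28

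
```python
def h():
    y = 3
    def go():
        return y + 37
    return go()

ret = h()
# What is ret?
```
40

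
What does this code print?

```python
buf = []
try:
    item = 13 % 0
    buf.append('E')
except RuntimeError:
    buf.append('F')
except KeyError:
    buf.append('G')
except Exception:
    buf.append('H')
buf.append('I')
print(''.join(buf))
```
HI

ZeroDivisionError not specifically caught, falls to Exception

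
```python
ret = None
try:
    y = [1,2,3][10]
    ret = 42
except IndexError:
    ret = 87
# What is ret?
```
87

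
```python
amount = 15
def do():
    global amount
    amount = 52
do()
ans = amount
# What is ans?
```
52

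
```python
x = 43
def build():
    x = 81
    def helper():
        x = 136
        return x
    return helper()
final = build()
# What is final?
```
136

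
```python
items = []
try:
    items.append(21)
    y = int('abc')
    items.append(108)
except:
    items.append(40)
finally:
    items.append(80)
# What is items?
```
[21, 40, 80]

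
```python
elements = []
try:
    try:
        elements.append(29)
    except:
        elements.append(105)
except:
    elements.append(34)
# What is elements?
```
[29]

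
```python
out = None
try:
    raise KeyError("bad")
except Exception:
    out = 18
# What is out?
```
18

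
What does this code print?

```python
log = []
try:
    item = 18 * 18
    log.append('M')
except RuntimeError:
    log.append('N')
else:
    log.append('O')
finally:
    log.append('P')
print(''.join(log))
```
MOP

else runs before finally when no exception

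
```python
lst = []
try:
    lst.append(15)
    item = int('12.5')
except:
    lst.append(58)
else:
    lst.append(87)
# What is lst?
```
[15, 58]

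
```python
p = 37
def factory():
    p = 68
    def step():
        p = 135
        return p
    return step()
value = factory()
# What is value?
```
135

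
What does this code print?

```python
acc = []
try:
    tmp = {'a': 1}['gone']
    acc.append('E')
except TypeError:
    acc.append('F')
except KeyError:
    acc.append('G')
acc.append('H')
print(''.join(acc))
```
GH

KeyError is caught by its specific handler, not TypeError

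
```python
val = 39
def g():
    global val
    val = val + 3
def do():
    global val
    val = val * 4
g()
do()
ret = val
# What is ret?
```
168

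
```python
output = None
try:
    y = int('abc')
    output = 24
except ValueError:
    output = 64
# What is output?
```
64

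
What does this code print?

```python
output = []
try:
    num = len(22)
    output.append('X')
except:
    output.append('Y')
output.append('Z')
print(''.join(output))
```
YZ

Exception raised in try, caught by bare except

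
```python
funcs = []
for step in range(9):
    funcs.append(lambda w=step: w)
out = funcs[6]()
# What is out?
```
6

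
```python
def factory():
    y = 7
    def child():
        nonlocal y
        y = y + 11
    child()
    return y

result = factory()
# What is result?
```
18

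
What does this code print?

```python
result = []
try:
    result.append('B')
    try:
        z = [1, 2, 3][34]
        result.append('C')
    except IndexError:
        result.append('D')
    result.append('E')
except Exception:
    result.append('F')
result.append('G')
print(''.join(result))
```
BDEG

Inner exception caught by inner handler, outer continues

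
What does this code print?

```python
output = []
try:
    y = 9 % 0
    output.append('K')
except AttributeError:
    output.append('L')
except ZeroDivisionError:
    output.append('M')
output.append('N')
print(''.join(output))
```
MN

ZeroDivisionError is caught by its specific handler, not AttributeError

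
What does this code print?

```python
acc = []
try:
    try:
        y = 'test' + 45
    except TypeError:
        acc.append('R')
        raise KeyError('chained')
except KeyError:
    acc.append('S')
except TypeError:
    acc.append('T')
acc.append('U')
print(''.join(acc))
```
RSU

KeyError raised and caught, original TypeError not re-raised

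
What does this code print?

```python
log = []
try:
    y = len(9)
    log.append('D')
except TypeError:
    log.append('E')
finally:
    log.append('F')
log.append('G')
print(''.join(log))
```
EFG

finally always runs, even after exception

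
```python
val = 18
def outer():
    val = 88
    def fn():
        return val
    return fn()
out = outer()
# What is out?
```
88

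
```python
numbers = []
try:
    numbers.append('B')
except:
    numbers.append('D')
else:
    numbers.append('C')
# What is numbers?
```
['B', 'C']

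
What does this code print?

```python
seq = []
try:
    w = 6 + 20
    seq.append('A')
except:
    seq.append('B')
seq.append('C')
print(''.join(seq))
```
AC

No exception, try block completes normally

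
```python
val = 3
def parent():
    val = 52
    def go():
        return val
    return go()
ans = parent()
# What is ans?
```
52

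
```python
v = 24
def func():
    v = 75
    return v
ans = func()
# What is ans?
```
75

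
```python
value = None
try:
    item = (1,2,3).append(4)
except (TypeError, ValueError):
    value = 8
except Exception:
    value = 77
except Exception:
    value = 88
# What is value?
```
77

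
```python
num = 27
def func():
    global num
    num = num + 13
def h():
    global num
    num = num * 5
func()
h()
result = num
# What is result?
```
200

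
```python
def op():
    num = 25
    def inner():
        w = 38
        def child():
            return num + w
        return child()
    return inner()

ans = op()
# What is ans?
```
63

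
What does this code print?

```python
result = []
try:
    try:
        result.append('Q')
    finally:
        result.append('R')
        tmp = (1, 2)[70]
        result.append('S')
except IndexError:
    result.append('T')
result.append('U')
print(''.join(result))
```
QRTU

Exception in inner finally caught by outer except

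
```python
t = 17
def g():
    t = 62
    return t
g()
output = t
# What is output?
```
17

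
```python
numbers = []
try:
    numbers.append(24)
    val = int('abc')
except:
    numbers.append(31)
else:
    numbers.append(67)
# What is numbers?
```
[24, 31]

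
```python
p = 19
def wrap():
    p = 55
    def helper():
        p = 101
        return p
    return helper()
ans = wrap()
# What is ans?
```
101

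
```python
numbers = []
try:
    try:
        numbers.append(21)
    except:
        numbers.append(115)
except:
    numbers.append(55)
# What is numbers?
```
[21]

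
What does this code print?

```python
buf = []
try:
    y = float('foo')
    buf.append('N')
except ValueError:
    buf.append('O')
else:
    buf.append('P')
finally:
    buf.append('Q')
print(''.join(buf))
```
OQ

Exception: except runs, else skipped, finally runs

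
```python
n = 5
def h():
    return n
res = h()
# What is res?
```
5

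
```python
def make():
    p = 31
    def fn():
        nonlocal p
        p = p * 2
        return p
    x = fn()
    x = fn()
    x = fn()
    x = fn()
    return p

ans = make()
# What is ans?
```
496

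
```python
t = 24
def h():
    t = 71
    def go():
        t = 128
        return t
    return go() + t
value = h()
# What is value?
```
199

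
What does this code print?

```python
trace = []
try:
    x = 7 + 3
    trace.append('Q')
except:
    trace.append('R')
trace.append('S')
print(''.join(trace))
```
QS

No exception, try block completes normally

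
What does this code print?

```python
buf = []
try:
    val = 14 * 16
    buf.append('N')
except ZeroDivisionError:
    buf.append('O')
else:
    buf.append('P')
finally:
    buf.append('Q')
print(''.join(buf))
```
NPQ

else runs before finally when no exception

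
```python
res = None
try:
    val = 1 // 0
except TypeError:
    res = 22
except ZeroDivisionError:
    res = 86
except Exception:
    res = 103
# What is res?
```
86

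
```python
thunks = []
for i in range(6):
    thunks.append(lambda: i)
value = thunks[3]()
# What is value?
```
5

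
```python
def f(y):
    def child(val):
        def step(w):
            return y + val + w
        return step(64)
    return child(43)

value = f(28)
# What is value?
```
135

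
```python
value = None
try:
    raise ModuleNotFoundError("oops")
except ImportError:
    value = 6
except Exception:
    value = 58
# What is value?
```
6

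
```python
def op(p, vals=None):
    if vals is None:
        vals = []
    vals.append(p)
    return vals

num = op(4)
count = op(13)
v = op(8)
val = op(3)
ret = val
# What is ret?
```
[3]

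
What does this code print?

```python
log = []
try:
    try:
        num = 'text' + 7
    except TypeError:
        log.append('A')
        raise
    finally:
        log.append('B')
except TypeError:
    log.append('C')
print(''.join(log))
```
ABC

finally runs before re-raised exception propagates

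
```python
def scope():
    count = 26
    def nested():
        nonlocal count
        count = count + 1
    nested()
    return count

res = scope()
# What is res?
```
27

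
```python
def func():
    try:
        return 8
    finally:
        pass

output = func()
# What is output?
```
8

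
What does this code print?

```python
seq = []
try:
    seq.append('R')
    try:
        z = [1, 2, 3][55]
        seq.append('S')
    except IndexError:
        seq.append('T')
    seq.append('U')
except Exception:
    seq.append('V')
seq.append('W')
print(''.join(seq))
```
RTUW

Inner exception caught by inner handler, outer continues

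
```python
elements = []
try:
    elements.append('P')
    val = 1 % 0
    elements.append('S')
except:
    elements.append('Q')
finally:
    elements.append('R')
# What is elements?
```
['P', 'Q', 'R']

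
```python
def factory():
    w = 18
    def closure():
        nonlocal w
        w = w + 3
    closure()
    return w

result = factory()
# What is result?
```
21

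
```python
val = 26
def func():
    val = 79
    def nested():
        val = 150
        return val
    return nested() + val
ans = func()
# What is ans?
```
229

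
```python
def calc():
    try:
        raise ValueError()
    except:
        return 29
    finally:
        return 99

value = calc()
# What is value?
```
99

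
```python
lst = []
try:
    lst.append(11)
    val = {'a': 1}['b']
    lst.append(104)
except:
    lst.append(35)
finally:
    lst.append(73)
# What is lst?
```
[11, 35, 73]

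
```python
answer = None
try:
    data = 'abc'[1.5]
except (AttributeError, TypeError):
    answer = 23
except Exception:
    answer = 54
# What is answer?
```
23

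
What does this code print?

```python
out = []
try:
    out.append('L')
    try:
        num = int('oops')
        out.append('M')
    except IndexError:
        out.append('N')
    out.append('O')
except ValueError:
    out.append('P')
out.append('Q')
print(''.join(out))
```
LPQ

Inner handler doesn't match, propagates to outer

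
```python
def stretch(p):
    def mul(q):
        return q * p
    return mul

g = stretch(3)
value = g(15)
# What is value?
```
45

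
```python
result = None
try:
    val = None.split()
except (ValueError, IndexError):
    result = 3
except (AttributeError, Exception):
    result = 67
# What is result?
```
67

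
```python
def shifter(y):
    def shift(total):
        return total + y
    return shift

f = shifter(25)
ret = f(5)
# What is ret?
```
30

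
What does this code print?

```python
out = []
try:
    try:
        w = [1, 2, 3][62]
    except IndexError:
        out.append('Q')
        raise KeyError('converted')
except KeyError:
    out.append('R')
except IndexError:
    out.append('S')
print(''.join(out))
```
QR

New KeyError raised, caught by outer KeyError handler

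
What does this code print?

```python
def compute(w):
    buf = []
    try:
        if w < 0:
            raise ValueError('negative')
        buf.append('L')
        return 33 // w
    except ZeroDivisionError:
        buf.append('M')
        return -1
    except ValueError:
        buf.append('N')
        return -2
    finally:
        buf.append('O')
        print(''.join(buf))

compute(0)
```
LMO

w=0 causes ZeroDivisionError, caught, finally prints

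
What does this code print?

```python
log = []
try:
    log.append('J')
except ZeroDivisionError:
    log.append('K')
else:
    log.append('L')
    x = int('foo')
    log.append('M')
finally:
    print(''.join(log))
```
JL

Try succeeds, else appends 'L', ValueError in else is uncaught, finally prints before exception propagates ('M' never appended)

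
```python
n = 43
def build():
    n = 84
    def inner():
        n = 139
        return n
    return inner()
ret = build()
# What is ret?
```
139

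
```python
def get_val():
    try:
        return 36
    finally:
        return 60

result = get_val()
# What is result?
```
60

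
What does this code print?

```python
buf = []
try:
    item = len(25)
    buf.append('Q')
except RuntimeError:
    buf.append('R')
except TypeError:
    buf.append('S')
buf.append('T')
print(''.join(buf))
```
ST

TypeError is caught by its specific handler, not RuntimeError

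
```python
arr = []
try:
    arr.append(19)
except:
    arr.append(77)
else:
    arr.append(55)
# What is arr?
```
[19, 55]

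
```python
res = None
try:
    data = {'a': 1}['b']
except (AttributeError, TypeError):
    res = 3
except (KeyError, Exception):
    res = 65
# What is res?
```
65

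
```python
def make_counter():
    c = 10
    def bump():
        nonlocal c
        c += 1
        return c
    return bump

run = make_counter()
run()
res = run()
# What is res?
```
12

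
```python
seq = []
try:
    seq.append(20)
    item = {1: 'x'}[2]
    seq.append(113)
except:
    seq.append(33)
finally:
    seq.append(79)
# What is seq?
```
[20, 33, 79]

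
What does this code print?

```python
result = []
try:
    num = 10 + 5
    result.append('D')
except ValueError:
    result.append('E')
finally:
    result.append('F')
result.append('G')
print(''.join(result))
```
DFG

finally runs after normal execution too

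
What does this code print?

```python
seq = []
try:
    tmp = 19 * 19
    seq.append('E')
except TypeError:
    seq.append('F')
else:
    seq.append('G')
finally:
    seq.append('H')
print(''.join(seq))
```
EGH

else runs before finally when no exception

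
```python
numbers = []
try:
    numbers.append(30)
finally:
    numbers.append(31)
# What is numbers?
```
[30, 31]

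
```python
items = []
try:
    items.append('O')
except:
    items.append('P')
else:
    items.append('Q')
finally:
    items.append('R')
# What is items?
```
['O', 'Q', 'R']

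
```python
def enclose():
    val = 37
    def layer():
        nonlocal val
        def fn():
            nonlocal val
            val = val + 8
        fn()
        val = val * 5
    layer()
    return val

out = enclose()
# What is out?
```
225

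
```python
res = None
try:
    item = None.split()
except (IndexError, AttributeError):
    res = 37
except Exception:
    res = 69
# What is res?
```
37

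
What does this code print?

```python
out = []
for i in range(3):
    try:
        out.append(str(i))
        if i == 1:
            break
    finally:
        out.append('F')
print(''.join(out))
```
0F1F

finally runs even when breaking out of loop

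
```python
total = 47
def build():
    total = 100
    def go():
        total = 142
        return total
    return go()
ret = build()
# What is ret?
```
142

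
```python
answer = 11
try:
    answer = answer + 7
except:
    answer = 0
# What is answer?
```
18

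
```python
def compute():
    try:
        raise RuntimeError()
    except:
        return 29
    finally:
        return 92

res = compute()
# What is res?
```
92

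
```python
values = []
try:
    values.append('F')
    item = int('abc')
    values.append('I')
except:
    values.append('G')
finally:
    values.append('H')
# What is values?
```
['F', 'G', 'H']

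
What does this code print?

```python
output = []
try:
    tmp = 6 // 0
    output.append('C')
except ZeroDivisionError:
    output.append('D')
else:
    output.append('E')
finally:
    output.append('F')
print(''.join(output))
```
DF

Exception: except runs, else skipped, finally runs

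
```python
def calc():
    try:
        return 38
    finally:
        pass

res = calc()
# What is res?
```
38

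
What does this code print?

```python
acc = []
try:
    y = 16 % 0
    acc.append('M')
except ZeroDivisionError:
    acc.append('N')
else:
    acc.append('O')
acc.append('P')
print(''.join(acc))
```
NP

else block skipped when exception is caught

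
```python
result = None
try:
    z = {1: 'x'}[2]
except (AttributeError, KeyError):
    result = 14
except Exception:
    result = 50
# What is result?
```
14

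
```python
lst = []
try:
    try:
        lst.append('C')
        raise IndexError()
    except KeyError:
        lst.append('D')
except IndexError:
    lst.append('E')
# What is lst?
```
['C', 'E']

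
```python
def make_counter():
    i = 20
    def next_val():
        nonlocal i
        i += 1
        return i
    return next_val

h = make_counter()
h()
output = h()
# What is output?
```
22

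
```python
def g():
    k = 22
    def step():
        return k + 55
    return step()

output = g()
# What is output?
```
77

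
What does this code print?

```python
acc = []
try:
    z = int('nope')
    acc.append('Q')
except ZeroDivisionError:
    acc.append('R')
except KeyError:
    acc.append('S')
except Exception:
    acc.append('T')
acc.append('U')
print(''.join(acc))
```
TU

ValueError not specifically caught, falls to Exception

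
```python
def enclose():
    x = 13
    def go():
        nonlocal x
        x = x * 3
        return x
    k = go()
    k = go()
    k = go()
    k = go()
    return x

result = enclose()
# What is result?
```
1053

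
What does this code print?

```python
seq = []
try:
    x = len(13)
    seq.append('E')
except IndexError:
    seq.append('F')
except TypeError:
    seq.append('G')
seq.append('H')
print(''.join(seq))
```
GH

TypeError is caught by its specific handler, not IndexError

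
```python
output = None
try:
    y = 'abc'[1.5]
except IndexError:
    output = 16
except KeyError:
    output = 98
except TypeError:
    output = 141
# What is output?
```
141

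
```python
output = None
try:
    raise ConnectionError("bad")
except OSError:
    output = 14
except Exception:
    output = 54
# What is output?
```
14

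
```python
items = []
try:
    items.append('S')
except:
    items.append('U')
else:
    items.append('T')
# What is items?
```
['S', 'T']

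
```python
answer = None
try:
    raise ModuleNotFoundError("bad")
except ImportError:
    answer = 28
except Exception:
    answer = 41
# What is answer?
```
28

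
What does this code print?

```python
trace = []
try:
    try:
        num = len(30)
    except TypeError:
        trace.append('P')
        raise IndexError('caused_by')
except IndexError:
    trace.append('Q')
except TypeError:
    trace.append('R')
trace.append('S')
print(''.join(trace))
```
PQS

IndexError raised and caught, original TypeError not re-raised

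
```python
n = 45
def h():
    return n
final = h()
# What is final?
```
45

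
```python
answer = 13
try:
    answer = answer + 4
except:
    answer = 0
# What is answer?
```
17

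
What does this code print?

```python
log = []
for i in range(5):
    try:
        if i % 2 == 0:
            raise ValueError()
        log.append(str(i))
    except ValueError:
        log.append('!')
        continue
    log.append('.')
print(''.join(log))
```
!1.!3.!

continue in except skips rest of loop body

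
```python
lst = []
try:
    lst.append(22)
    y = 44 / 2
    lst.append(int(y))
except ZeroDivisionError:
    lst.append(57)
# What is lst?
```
[22, 22]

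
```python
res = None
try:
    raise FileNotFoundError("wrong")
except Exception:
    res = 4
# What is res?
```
4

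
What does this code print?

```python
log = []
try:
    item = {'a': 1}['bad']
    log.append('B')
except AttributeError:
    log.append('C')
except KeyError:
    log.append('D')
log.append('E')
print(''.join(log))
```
DE

KeyError is caught by its specific handler, not AttributeError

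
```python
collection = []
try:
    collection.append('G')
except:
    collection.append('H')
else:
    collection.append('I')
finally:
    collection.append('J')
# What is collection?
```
['G', 'I', 'J']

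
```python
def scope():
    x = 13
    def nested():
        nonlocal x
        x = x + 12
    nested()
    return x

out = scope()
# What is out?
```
25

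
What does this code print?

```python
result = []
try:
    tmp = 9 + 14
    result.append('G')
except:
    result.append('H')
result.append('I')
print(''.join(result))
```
GI

No exception, try block completes normally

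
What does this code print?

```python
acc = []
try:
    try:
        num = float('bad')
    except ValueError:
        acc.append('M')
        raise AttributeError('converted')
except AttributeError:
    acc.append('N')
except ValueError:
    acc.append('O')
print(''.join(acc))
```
MN

New AttributeError raised, caught by outer AttributeError handler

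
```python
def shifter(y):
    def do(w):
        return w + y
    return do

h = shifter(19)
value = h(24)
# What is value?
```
43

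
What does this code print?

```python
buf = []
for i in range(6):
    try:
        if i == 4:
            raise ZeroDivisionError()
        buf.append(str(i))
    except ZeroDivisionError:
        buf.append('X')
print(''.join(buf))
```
0123X5

Exception on i=4 caught, loop continues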